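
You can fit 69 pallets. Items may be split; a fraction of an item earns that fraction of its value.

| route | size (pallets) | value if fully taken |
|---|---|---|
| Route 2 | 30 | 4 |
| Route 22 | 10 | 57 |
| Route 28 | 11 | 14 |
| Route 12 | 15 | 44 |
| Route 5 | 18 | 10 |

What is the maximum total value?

127

Sort by value density: Route 22 57/10≈5.7, Route 12 44/15≈2.93, Route 28 14/11≈1.27, Route 5 10/18≈0.556, Route 2 4/30≈0.133.
Take all of Route 22 (10 pallets, value 57) — 59 pallets left.
Route 12: take in full, 15 pallets for value 44 — 44 left.
Route 28: take in full, 11 pallets for value 14 — 33 left.
Take all of Route 5 (18 pallets, value 10) — 15 pallets left.
Fill the last 15 pallets with part of Route 2: 15/30 of it earns 2.
Total value = 127.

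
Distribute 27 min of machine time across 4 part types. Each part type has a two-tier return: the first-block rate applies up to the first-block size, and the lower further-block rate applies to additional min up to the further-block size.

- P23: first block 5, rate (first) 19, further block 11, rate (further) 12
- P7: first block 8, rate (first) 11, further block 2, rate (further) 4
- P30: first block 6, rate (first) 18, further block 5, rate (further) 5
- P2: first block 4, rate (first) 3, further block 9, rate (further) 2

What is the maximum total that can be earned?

Order all 8 blocks by rate: P23/tier1 19 > P30/tier1 18 > P23/tier2 12 > P7/tier1 11 > P30/tier2 5 > P7/tier2 4 > P2/tier1 3 > P2/tier2 2.
P23 tier1 at 19: fill all 5 → 22 left.
P30/tier1 (18): +6 → 16 left.
P23 tier2 at 12: fill all 11 → 5 left.
P7 tier1 at 11: only 5 left, fill 5.
Total = 19×5 + 18×6 + 12×11 + 11×5 = 390.

390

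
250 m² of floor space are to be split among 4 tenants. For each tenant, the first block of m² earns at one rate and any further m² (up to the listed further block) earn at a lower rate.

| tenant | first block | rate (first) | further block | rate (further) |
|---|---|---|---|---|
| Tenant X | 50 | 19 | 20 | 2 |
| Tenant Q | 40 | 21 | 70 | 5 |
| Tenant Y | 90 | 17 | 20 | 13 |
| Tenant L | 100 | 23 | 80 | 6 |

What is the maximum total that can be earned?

5110

Rank every tier by rate: Tenant L/tier1 23 > Tenant Q/tier1 21 > Tenant X/tier1 19 > Tenant Y/tier1 17 > Tenant Y/tier2 13 > Tenant L/tier2 6 > Tenant Q/tier2 5 > Tenant X/tier2 2.
Tenant L tier1 at 23: fill all 100 ; 150 left.
Tenant Q tier1 at 21: fill all 40 ; 110 left.
Fill Tenant X tier1 block (50 at 19) ; 60 left.
60 remain; put them into Tenant Y tier1 at 17.
Total = 23×100 + 21×40 + 19×50 + 17×60 = 5110.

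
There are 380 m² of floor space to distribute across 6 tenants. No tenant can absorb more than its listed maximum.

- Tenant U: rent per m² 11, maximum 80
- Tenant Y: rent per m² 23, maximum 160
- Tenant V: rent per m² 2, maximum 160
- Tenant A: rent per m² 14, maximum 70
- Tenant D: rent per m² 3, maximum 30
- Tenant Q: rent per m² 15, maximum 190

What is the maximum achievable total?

Rank by rent per m²: Tenant Y 23 > Tenant Q 15 > Tenant A 14 > Tenant U 11 > Tenant D 3 > Tenant V 2.
Give Tenant Y 160 to hit its cap of 160 → 220 left.
Tenant Q: +190 to 190 (cap) → 30 left.
Tenant A has room for 70 but only 30 remain, so it gets 30.
Total = 23×160 + 14×30 + 15×190 = 6950.

6950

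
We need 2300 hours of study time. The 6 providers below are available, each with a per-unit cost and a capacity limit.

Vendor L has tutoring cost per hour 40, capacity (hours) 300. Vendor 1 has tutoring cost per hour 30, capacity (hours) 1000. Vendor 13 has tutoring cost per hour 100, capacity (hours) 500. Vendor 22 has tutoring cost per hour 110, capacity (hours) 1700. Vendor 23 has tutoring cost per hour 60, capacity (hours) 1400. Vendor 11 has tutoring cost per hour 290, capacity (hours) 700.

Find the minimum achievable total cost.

102000

Fill from the cheapest provider first.
Take 1000 from Vendor 1 at 30 → need 1300 more.
Vendor L (40): use full 300 → 1000 hours to go.
Vendor 23 at 60: take 1000 of its 1400 → requirement met.
Vendor 13, Vendor 22, Vendor 11: unused.
Cost = 1000×30 + 300×40 + 1000×60 = 102000.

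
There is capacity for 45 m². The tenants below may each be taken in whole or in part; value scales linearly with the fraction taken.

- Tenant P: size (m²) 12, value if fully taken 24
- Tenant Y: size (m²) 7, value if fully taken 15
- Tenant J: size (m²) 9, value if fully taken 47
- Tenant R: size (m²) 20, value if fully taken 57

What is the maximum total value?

137

Sort by value density: Tenant J 47/9≈5.22, Tenant R 57/20≈2.85, Tenant Y 15/7≈2.14, Tenant P 24/12≈2.
Tenant J: take in full, 9 m² for value 47 — 36 left.
All 20 m² of Tenant R fit (value 57) — 16 remain.
Tenant Y: take in full, 7 m² for value 15 — 9 left.
9 m² left: a 9/12 share of Tenant P gives 24×9/12 = 18.
Total value = 137.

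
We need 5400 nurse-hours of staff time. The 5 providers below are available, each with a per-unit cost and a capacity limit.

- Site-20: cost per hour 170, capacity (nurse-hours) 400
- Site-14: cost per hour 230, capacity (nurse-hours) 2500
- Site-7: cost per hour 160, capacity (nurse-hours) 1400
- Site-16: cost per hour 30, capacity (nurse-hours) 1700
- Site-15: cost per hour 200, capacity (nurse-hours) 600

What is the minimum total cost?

762000

Fill from the cheapest provider first.
Take 1700 from Site-16 at 30 → need 3700 more.
Site-7 (160): use full 1400 → 2300 nurse-hours to go.
Take 400 from Site-20 at 170 → need 1900 more.
Site-15 (200): use full 600 → 1300 nurse-hours to go.
Site-14 at 230: take 1300 of its 2500 → requirement met.
Cost = 1700×30 + 1400×160 + 400×170 + 600×200 + 1300×230 = 762000.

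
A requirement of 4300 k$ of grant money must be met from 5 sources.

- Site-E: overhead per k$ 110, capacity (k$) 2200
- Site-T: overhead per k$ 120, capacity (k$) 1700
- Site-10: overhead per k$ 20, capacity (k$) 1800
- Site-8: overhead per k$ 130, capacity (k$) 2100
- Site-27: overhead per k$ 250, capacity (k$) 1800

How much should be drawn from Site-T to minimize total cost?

300

Use sources in increasing cost order.
Take 1800 from Site-10 at 20 → need 2500 more.
Site-E at 110: take all 2200 k$ → 300 still needed.
Site-T (120): take the remaining 300 → done.
Site-8, Site-27: unused.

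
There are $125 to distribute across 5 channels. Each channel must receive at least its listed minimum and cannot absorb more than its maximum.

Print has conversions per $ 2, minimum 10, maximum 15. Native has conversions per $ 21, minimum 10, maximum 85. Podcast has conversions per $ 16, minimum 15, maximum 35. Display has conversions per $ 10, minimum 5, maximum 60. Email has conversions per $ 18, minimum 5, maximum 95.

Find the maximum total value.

Meeting every minimum uses 10+10+15+5+5 = 45 $, leaving 80.
Order the channels by conversions per $: Native 21 > Email 18 > Podcast 16 > Display 10 > Print 2.
Native: +75 to 85 (cap) → 5 left.
Only 5 left; Email takes them to reach 10.
Total = 2×10 + 21×85 + 16×15 + 10×5 + 18×10 = 2275.

2275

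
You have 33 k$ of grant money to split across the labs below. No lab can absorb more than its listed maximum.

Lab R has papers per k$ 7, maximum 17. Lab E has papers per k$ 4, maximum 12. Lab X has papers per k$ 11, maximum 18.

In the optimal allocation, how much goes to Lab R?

Highest papers per k$ first: Lab X 11 > Lab R 7 > Lab E 4.
Lab X takes 18 to reach its cap of 18 ; 15 left.
Only 15 left; Lab R takes them to reach 15.

15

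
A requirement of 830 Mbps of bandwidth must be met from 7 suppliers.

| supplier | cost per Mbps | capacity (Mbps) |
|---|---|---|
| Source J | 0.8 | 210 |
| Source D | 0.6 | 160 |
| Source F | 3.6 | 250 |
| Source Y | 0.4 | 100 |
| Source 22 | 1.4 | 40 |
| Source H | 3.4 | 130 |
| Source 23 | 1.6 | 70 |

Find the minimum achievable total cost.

Fill from the cheapest supplier first.
Source Y (0.4): use full 100 ; 730 Mbps to go.
Source D (0.6): use full 160 ; 570 Mbps to go.
Take 210 from Source J at 0.8 ; need 360 more.
Source 22 at 1.4: take all 40 Mbps ; 320 still needed.
Take 70 from Source 23 at 1.6 ; need 250 more.
Source H at 3.4: take all 130 Mbps ; 120 still needed.
Take 120 from Source F at 3.6 to finish.
Cost = 100×0.4 + 160×0.6 + 210×0.8 + 40×1.4 + 70×1.6 + 130×3.4 + 120×3.6 = 1346.

1346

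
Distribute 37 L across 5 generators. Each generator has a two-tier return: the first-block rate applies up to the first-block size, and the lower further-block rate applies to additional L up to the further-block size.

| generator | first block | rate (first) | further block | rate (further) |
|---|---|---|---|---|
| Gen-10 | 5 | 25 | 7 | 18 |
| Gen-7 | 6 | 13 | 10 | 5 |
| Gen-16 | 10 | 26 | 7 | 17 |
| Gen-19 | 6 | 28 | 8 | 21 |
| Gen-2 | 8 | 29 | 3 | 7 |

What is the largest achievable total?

953

Rank every tier by rate: Gen-2/T1 29 > Gen-19/T1 28 > Gen-16/T1 26 > Gen-10/T1 25 > Gen-19/T2 21 > Gen-10/T2 18 > Gen-16/T2 17 > Gen-7/T1 13 > Gen-2/T2 7 > Gen-7/T2 5.
Fill Gen-2 T1 block (8 at 29) ; 29 left.
Gen-19/T1 (28): +6 ; 23 left.
Gen-16 T1 at 26: fill all 10 ; 13 left.
Gen-10 T1 at 25: fill all 5 ; 8 left.
Gen-19/T2 (21): +8 ; 0 left.
Total = 29×8 + 28×6 + 26×10 + 25×5 + 21×8 = 953.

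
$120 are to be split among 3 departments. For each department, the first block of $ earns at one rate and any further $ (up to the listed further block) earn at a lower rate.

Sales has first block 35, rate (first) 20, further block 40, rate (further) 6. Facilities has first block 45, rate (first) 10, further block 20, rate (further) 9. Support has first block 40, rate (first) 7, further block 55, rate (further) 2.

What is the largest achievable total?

1470

Order all 6 blocks by rate: Sales/T1 20 > Facilities/T1 10 > Facilities/T2 9 > Support/T1 7 > Sales/T2 6 > Support/T2 2.
Sales T1 at 20: fill all 35 — 85 left.
Facilities T1 at 10: fill all 45 — 40 left.
Facilities T2 at 9: fill all 20 — 20 left.
Support T1 at 7: only 20 left, fill 20.
Total = 20×35 + 10×45 + 9×20 + 7×20 = 1470.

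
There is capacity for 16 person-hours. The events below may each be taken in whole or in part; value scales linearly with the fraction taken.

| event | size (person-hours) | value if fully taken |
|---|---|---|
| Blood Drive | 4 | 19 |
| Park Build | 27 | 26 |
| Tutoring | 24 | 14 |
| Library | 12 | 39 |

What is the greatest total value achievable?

Rank by value-to-size ratio: Blood Drive 19/4≈4.75, Library 39/12≈3.25, Park Build 26/27≈0.963, Tutoring 14/24≈0.583.
Take all of Blood Drive (4 person-hours, value 19) ; 12 person-hours left.
Library: take in full, 12 person-hours for value 39 ; 0 left.
Total value = 58.

58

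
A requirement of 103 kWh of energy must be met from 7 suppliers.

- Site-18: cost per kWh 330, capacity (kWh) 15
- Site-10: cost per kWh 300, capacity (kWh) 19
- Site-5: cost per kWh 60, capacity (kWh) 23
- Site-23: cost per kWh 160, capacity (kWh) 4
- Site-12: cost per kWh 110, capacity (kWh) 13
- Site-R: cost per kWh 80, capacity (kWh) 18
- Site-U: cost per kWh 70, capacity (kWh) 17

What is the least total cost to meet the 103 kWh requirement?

14750

Fill from the cheapest supplier first.
Site-5 (60): use full 23 — 80 kWh to go.
Take 17 from Site-U at 70 — need 63 more.
Take 18 from Site-R at 80 — need 45 more.
Site-12 (110): use full 13 — 32 kWh to go.
Site-23 at 160: take all 4 kWh — 28 still needed.
Site-10 (300): use full 19 — 9 kWh to go.
Site-18 at 330: take 9 of its 15 — requirement met.
Cost = 23×60 + 17×70 + 18×80 + 13×110 + 4×160 + 19×300 + 9×330 = 14750.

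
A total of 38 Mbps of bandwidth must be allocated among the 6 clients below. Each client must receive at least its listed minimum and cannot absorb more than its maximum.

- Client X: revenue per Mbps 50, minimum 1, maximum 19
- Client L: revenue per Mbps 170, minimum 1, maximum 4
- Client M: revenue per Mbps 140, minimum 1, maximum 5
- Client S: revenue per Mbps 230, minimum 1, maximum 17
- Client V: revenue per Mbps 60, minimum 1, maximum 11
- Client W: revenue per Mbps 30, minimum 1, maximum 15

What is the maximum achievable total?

5970

Meeting every minimum uses 1+1+1+1+1+1 = 6 Mbps, leaving 32.
Rank by revenue per Mbps: Client S 230 > Client L 170 > Client M 140 > Client V 60 > Client X 50 > Client W 30.
Client S takes 16 more to reach its cap of 17 → 16 left.
Client L: +3 to 4 (cap) → 13 left.
Client M: +4 to 5 (cap) → 9 left.
Client V: +9 (room for 10) → 10. Pool exhausted.
Total = 50×1 + 170×4 + 140×5 + 230×17 + 60×10 + 30×1 = 5970.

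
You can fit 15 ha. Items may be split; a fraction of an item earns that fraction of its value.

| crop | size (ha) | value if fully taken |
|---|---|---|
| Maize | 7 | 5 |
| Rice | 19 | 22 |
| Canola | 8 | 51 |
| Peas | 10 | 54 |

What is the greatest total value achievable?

Sort by value density: Canola 51/8≈6.38, Peas 54/10≈5.4, Rice 22/19≈1.16, Maize 5/7≈0.714.
Canola: take in full, 8 ha for value 51 ; 7 left.
7 ha left: a 7/10 share of Peas gives 54×7/10 = 37.8.
Total value = 88.8.

88.8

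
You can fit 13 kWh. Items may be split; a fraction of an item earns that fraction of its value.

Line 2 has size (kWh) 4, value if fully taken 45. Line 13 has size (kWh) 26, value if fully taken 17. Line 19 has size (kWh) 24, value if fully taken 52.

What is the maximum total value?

Sort by value density: Line 2 45/4≈11.2, Line 19 52/24≈2.17, Line 13 17/26≈0.654.
Line 2: take in full, 4 kWh for value 45 ; 9 left.
9 kWh left: a 9/24 share of Line 19 gives 52×9/24 = 19.5.
Total value = 64.5.

64.5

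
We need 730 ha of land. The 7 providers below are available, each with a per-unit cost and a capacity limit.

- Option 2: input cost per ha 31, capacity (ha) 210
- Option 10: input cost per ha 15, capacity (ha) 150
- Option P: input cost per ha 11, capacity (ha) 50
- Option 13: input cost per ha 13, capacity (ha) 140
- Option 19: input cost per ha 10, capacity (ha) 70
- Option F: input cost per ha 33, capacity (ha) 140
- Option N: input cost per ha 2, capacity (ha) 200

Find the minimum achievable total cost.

9440

Use providers in increasing cost order.
Option N (2): use full 200 → 530 ha to go.
Option 19 (10): use full 70 → 460 ha to go.
Option P at 11: take all 50 ha → 410 still needed.
Option 13 (13): use full 140 → 270 ha to go.
Take 150 from Option 10 at 15 → need 120 more.
Option 2 (31): take the remaining 120 → done.
Option F: unused.
Cost = 200×2 + 70×10 + 50×11 + 140×13 + 150×15 + 120×31 = 9440.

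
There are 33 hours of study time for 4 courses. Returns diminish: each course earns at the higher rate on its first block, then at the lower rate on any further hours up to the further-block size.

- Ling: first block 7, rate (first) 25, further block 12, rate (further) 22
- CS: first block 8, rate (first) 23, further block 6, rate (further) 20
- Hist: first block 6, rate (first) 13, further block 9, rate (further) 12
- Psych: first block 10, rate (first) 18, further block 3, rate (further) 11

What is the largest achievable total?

Treat each block as its own option and order by rate: Ling/tier1 25 > CS/tier1 23 > Ling/tier2 22 > CS/tier2 20 > Psych/tier1 18 > Hist/tier1 13 > Hist/tier2 12 > Psych/tier2 11.
Ling/tier1 (25): +7 — 26 left.
CS tier1 at 23: fill all 8 — 18 left.
Ling/tier2 (22): +12 — 6 left.
Fill CS tier2 block (6 at 20) — 0 left.
Total = 25×7 + 23×8 + 22×12 + 20×6 = 743.

743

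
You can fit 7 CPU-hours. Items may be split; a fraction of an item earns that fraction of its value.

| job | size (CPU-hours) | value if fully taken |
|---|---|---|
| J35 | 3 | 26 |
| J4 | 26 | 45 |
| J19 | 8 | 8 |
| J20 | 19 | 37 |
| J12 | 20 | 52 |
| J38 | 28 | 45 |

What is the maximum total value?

36.4

Best value per unit of size first: J35 26/3≈8.67, J12 52/20≈2.6, J20 37/19≈1.95, J4 45/26≈1.73, J38 45/28≈1.61, J19 8/8≈1.
Take all of J35 (3 CPU-hours, value 26) → 4 CPU-hours left.
Fill the last 4 CPU-hours with part of J12: 4/20 of it earns 10.4.
Total value = 36.4.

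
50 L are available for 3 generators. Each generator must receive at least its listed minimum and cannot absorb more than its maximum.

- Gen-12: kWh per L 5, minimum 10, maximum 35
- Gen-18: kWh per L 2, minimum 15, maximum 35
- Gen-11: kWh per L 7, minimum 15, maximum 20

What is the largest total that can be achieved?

Meeting every minimum uses 10+15+15 = 40 L, leaving 10.
Order the generators by kWh per L: Gen-11 7 > Gen-12 5 > Gen-18 2.
Gen-11: +5 to 20 (cap) → 5 left.
Gen-12: +5 (room for 25) → 15. Pool exhausted.
Total = 5×15 + 2×15 + 7×20 = 245.

245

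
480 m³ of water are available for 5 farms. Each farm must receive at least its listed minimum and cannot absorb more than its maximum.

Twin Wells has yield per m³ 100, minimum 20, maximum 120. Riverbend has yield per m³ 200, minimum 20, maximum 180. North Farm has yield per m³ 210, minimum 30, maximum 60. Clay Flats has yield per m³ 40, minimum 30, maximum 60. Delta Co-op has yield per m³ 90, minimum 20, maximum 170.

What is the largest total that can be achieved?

69900

Meeting every minimum uses 20+20+30+30+20 = 120 m³, leaving 360.
Highest yield per m³ first: North Farm 210 > Riverbend 200 > Twin Wells 100 > Delta Co-op 90 > Clay Flats 40.
North Farm takes 30 more to reach its cap of 60 ; 330 left.
Riverbend: +160 to 180 (cap) ; 170 left.
Give Twin Wells 100 more to hit its cap of 120 ; 70 left.
Delta Co-op has room for 150 more but only 70 remain, so it gets 90.
Total = 100×120 + 200×180 + 210×60 + 40×30 + 90×90 = 69900.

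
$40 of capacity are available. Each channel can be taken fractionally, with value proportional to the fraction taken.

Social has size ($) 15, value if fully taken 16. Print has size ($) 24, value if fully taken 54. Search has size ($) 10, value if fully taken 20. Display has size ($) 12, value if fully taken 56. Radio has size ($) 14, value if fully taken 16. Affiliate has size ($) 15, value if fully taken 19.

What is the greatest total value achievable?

Best value per unit of size first: Display 56/12≈4.67, Print 54/24≈2.25, Search 20/10≈2, Affiliate 19/15≈1.27, Radio 16/14≈1.14, Social 16/15≈1.07.
Take all of Display (12 $, value 56) — 28 $ left.
Print: take in full, 24 $ for value 54 — 4 left.
4 $ left: a 4/10 share of Search gives 20×4/10 = 8.
Total value = 118.

118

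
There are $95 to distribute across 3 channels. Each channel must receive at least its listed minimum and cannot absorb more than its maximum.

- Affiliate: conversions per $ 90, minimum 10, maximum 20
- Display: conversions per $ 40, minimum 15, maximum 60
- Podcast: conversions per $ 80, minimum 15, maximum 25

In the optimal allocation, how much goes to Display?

Meeting every minimum uses 10+15+15 = 40 $, leaving 55.
Rank by conversions per $: Affiliate 90 > Podcast 80 > Display 40.
Give Affiliate 10 more to hit its cap of 20 → 45 left.
Podcast takes 10 more to reach its cap of 25 → 35 left.
Display has room for 45 more but only 35 remain, so it gets 50.

50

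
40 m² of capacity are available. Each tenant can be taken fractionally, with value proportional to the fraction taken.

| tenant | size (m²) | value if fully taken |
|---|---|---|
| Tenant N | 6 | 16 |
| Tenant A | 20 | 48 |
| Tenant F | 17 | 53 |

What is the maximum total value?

Sort by value density: Tenant F 53/17≈3.12, Tenant N 16/6≈2.67, Tenant A 48/20≈2.4.
Take all of Tenant F (17 m², value 53) → 23 m² left.
Tenant N: take in full, 6 m² for value 16 → 17 left.
17 m² left: a 17/20 share of Tenant A gives 48×17/20 = 40.8.
Total value = 109.8.

109.8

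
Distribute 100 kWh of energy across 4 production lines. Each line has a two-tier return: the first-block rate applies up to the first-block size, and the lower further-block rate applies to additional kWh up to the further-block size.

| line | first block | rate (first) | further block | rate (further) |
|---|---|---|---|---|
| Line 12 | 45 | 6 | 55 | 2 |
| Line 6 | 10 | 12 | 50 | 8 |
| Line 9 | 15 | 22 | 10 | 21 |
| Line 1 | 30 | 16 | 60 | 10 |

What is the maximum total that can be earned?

Order all 8 blocks by rate: Line 9/T1 22 > Line 9/T2 21 > Line 1/T1 16 > Line 6/T1 12 > Line 1/T2 10 > Line 6/T2 8 > Line 12/T1 6 > Line 12/T2 2.
Line 9/T1 (22): +15 — 85 left.
Line 9 T2 at 21: fill all 10 — 75 left.
Fill Line 1 T1 block (30 at 16) — 45 left.
Line 6 T1 at 12: fill all 10 — 35 left.
Line 1/T2: +35 of 60 at 10; pool empty.
Total = 22×15 + 21×10 + 16×30 + 12×10 + 10×35 = 1490.

1490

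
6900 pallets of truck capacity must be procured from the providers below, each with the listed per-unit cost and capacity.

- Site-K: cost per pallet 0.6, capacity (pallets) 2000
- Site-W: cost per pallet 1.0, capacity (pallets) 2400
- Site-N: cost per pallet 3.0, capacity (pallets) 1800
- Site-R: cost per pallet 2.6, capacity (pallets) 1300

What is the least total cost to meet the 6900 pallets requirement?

10580

Fill from the cheapest provider first.
Take 2000 from Site-K at 0.6 → need 4900 more.
Site-W (1.0): use full 2400 → 2500 pallets to go.
Site-R at 2.6: take all 1300 pallets → 1200 still needed.
Site-N (3.0): take the remaining 1200 → done.
Cost = 2000×0.6 + 2400×1.0 + 1300×2.6 + 1200×3.0 = 10580.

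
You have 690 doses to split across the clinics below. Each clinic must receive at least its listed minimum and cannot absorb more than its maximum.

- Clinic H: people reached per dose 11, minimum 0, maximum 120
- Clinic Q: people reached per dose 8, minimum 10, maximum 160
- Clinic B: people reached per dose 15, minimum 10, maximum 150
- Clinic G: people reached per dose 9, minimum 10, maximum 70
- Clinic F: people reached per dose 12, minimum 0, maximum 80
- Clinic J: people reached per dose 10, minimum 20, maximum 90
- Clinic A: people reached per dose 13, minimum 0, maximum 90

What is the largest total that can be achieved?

7950

Meeting every minimum uses 0+10+10+10+0+20+0 = 50 doses, leaving 640.
Rank by people reached per dose: Clinic B 15 > Clinic A 13 > Clinic F 12 > Clinic H 11 > Clinic J 10 > Clinic G 9 > Clinic Q 8.
Clinic B takes 140 more to reach its cap of 150 — 500 left.
Clinic A takes 90 more to reach its cap of 90 — 410 left.
Clinic F: +80 to 80 (cap) — 330 left.
Clinic H takes 120 more to reach its cap of 120 — 210 left.
Clinic J: +70 to 90 (cap) — 140 left.
Clinic G takes 60 more to reach its cap of 70 — 80 left.
Clinic Q has room for 150 more but only 80 remain, so it gets 90.
Total = 11×120 + 8×90 + 15×150 + 9×70 + 12×80 + 10×90 + 13×90 = 7950.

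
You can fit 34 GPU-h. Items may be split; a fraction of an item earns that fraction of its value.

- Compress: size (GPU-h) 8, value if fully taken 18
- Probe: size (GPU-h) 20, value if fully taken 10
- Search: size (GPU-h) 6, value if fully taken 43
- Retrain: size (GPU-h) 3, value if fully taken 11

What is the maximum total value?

Best value per unit of size first: Search 43/6≈7.17, Retrain 11/3≈3.67, Compress 18/8≈2.25, Probe 10/20≈0.5.
All 6 GPU-h of Search fit (value 43) ; 28 remain.
Retrain: take in full, 3 GPU-h for value 11 ; 25 left.
All 8 GPU-h of Compress fit (value 18) ; 17 remain.
17 GPU-h left: a 17/20 share of Probe gives 10×17/20 = 8.5.
Total value = 80.5.

80.5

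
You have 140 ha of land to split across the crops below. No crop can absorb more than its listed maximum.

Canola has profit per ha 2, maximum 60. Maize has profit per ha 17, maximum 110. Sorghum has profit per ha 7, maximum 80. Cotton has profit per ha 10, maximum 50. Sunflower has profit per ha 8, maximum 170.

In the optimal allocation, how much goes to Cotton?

Order the crops by profit per ha: Maize 17 > Cotton 10 > Sunflower 8 > Sorghum 7 > Canola 2.
Maize: +110 to 110 (cap) → 30 left.
Cotton has room for 50 but only 30 remain, so it gets 30.

30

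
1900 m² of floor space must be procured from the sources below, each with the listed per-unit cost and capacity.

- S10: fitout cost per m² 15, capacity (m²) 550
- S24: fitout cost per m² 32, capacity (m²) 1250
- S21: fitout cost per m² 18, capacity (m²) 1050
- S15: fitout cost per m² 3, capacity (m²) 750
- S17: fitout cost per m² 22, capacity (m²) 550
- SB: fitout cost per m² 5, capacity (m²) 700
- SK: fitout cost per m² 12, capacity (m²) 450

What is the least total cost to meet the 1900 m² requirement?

Cheapest first:
Take 750 from S15 at 3 — need 1150 more.
Take 700 from SB at 5 — need 450 more.
Take 450 from SK at 12 — need 0 more.
S10, S21, S17, S24: unused.
Cost = 750×3 + 700×5 + 450×12 = 11150.

11150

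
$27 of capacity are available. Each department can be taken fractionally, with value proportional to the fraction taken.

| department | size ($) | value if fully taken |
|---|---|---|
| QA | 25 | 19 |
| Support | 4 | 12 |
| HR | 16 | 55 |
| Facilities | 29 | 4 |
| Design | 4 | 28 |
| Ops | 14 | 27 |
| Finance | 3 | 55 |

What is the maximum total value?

150

Sort by value density: Finance 55/3≈18.3, Design 28/4≈7, HR 55/16≈3.44, Support 12/4≈3, Ops 27/14≈1.93, QA 19/25≈0.76, Facilities 4/29≈0.138.
Take all of Finance (3 $, value 55) → 24 $ left.
All 4 $ of Design fit (value 28) → 20 remain.
Take all of HR (16 $, value 55) → 4 $ left.
All 4 $ of Support fit (value 12) → 0 remain.
Total value = 150.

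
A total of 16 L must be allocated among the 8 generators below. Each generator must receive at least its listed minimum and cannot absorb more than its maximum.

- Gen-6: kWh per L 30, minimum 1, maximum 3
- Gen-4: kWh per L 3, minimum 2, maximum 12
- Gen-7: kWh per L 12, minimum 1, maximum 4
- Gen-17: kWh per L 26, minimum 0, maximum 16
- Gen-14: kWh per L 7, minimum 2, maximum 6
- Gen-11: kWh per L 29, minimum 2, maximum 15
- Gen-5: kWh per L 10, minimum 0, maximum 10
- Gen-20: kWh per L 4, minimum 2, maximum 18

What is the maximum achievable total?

304

Meeting every minimum uses 1+2+1+0+2+2+0+2 = 10 L, leaving 6.
Rank by kWh per L: Gen-6 30 > Gen-11 29 > Gen-17 26 > Gen-7 12 > Gen-5 10 > Gen-14 7 > Gen-20 4 > Gen-4 3.
Give Gen-6 2 more to hit its cap of 3 — 4 left.
Only 4 left; Gen-11 takes them to reach 6.
Total = 30×3 + 3×2 + 12×1 + 7×2 + 29×6 + 4×2 = 304.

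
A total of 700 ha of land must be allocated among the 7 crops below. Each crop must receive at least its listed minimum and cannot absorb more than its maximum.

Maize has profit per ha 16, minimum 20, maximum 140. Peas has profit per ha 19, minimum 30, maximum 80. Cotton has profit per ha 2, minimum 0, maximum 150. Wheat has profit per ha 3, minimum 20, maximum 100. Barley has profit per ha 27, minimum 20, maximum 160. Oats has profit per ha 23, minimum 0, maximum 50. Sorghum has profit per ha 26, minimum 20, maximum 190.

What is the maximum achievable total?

Meeting every minimum uses 20+30+0+20+20+0+20 = 110 ha, leaving 590.
Highest profit per ha first: Barley 27 > Sorghum 26 > Oats 23 > Peas 19 > Maize 16 > Wheat 3 > Cotton 2.
Barley: +140 to 160 (cap) ; 450 left.
Give Sorghum 170 more to hit its cap of 190 ; 280 left.
Give Oats 50 more to hit its cap of 50 ; 230 left.
Peas takes 50 more to reach its cap of 80 ; 180 left.
Maize: +120 to 140 (cap) ; 60 left.
Wheat has room for 80 more but only 60 remain, so it gets 80.
Total = 16×140 + 19×80 + 3×80 + 27×160 + 23×50 + 26×190 = 14410.

14410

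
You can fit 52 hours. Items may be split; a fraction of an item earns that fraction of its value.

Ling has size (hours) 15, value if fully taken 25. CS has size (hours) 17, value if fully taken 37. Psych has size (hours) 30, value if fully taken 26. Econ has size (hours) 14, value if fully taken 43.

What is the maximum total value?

110.2

Rank by value-to-size ratio: Econ 43/14≈3.07, CS 37/17≈2.18, Ling 25/15≈1.67, Psych 26/30≈0.867.
Take all of Econ (14 hours, value 43) — 38 hours left.
All 17 hours of CS fit (value 37) — 21 remain.
Take all of Ling (15 hours, value 25) — 6 hours left.
Only 6 hours remain; take 6/30 of Psych for value 26×6/30 = 5.2.
Total value = 110.2.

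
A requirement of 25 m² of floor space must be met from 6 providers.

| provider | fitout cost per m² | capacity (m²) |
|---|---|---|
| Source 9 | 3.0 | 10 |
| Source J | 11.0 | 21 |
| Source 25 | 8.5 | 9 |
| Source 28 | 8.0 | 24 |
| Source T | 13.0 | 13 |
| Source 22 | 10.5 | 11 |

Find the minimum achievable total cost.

Use providers in increasing cost order.
Take 10 from Source 9 at 3.0 — need 15 more.
Source 28 (8.0): take the remaining 15 — done.
Source 25, Source 22, Source J, Source T: unused.
Cost = 10×3.0 + 15×8.0 = 150.

150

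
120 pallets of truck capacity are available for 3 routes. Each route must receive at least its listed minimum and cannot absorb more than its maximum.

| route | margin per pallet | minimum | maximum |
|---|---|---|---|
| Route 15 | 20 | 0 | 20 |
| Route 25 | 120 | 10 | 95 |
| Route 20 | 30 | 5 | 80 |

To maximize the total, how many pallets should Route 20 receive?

Meeting every minimum uses 0+10+5 = 15 pallets, leaving 105.
Highest margin per pallet first: Route 25 120 > Route 20 30 > Route 15 20.
Route 25: +85 to 95 (cap) ; 20 left.
Route 20: +20 (room for 75) → 25. Pool exhausted.

25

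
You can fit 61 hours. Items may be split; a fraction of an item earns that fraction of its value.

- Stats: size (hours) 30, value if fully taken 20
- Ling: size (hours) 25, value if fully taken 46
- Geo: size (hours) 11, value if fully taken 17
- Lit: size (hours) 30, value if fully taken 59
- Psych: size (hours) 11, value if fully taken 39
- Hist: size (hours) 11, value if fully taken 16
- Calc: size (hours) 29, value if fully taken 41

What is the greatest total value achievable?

134.8

Best value per unit of size first: Psych 39/11≈3.55, Lit 59/30≈1.97, Ling 46/25≈1.84, Geo 17/11≈1.55, Hist 16/11≈1.45, Calc 41/29≈1.41, Stats 20/30≈0.667.
All 11 hours of Psych fit (value 39) — 50 remain.
Lit: take in full, 30 hours for value 59 — 20 left.
Only 20 hours remain; take 20/25 of Ling for value 46×20/25 = 36.8.
Total value = 134.8.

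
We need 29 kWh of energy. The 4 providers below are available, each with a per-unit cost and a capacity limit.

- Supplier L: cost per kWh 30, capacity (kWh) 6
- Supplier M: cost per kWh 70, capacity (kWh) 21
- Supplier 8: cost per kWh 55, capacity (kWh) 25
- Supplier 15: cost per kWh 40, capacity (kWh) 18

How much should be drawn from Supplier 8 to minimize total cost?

5

Fill from the cheapest provider first.
Take 6 from Supplier L at 30 ; need 23 more.
Supplier 15 (40): use full 18 ; 5 kWh to go.
Supplier 8 at 55: take 5 of its 25 ; requirement met.
Supplier M: unused.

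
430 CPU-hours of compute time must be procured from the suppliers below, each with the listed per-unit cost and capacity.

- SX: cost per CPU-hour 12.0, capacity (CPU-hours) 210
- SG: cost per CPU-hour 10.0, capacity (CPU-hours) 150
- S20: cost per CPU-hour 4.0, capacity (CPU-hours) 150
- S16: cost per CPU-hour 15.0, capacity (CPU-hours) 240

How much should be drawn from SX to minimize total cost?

130

Fill from the cheapest supplier first.
S20 (4.0): use full 150 → 280 CPU-hours to go.
Take 150 from SG at 10.0 → need 130 more.
Take 130 from SX at 12.0 to finish.
S16: unused.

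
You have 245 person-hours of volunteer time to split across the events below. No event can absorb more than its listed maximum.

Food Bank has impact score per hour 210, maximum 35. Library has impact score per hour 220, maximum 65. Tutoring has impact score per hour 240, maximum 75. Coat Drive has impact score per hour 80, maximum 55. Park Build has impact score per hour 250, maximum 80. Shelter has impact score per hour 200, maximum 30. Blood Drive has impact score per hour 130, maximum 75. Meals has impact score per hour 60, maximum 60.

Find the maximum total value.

57550

Rank by impact score per hour: Park Build 250 > Tutoring 240 > Library 220 > Food Bank 210 > Shelter 200 > Blood Drive 130 > Coat Drive 80 > Meals 60.
Park Build takes 80 to reach its cap of 80 — 165 left.
Tutoring: +75 to 75 (cap) — 90 left.
Give Library 65 to hit its cap of 65 — 25 left.
Only 25 left; Food Bank takes them to reach 25.
Total = 210×25 + 220×65 + 240×75 + 250×80 = 57550.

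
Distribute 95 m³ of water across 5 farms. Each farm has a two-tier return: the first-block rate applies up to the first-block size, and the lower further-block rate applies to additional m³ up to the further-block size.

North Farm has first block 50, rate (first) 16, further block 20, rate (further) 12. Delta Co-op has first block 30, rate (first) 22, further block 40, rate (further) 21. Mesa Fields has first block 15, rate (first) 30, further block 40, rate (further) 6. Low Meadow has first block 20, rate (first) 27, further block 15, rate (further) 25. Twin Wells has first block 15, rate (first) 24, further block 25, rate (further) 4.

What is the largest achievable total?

Treat each block as its own option and order by rate: Mesa Fields/first 30 > Low Meadow/first 27 > Low Meadow/second 25 > Twin Wells/first 24 > Delta Co-op/first 22 > Delta Co-op/second 21 > North Farm/first 16 > North Farm/second 12 > Mesa Fields/second 6 > Twin Wells/second 4.
Fill Mesa Fields first block (15 at 30) — 80 left.
Fill Low Meadow first block (20 at 27) — 60 left.
Low Meadow second at 25: fill all 15 — 45 left.
Fill Twin Wells first block (15 at 24) — 30 left.
Delta Co-op/first (22): +30 — 0 left.
Total = 30×15 + 27×20 + 25×15 + 24×15 + 22×30 = 2385.

2385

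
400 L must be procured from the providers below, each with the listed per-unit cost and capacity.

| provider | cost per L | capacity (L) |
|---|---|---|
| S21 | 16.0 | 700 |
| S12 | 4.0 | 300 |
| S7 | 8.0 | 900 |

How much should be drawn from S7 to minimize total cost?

Fill from the cheapest provider first.
S12 (4.0): use full 300 — 100 L to go.
S7 (8.0): take the remaining 100 — done.
S21: unused.

100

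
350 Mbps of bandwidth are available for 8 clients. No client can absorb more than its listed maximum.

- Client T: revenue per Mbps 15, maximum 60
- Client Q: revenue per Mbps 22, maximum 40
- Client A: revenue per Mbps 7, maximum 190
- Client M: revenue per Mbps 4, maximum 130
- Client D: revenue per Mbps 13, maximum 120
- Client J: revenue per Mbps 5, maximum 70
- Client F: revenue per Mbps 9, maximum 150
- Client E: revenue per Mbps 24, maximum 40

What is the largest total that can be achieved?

Highest revenue per Mbps first: Client E 24 > Client Q 22 > Client T 15 > Client D 13 > Client F 9 > Client A 7 > Client J 5 > Client M 4.
Client E takes 40 to reach its cap of 40 ; 310 left.
Client Q: +40 to 40 (cap) ; 270 left.
Client T takes 60 to reach its cap of 60 ; 210 left.
Give Client D 120 to hit its cap of 120 ; 90 left.
Client F has room for 150 but only 90 remain, so it gets 90.
Total = 15×60 + 22×40 + 13×120 + 9×90 + 24×40 = 5110.

5110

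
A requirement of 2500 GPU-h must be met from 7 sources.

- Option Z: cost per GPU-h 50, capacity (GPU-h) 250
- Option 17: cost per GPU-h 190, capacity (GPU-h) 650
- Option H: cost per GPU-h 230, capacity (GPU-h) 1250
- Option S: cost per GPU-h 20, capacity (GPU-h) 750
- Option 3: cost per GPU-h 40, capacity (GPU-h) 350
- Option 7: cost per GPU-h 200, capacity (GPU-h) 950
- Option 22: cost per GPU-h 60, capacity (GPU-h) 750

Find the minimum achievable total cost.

Fill from the cheapest source first.
Option S (20): use full 750 — 1750 GPU-h to go.
Option 3 (40): use full 350 — 1400 GPU-h to go.
Option Z at 50: take all 250 GPU-h — 1150 still needed.
Take 750 from Option 22 at 60 — need 400 more.
Option 17 (190): take the remaining 400 — done.
Option 7, Option H: unused.
Cost = 750×20 + 350×40 + 250×50 + 750×60 + 400×190 = 162500.

162500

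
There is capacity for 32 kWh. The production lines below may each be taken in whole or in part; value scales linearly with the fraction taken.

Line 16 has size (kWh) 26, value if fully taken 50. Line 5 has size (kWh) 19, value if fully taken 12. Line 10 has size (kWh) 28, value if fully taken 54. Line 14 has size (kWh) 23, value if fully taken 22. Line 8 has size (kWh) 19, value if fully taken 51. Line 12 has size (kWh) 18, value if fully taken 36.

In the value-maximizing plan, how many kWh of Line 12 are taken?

13

Best value per unit of size first: Line 8 51/19≈2.68, Line 12 36/18≈2, Line 10 54/28≈1.93, Line 16 50/26≈1.92, Line 14 22/23≈0.957, Line 5 12/19≈0.632.
Line 8: take in full, 19 kWh for value 51 — 13 left.
Only 13 kWh remain; take 13/18 of Line 12 for value 36×13/18 = 26.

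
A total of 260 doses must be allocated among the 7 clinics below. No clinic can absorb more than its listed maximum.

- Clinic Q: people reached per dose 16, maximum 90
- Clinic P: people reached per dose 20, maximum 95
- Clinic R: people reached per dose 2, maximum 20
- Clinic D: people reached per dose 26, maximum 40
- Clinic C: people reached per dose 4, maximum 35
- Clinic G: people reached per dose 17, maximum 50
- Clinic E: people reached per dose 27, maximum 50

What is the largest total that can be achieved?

Highest people reached per dose first: Clinic E 27 > Clinic D 26 > Clinic P 20 > Clinic G 17 > Clinic Q 16 > Clinic C 4 > Clinic R 2.
Clinic E takes 50 to reach its cap of 50 ; 210 left.
Give Clinic D 40 to hit its cap of 40 ; 170 left.
Give Clinic P 95 to hit its cap of 95 ; 75 left.
Clinic G: +50 to 50 (cap) ; 25 left.
Clinic Q: +25 (room for 90) → 25. Pool exhausted.
Total = 16×25 + 20×95 + 26×40 + 17×50 + 27×50 = 5540.

5540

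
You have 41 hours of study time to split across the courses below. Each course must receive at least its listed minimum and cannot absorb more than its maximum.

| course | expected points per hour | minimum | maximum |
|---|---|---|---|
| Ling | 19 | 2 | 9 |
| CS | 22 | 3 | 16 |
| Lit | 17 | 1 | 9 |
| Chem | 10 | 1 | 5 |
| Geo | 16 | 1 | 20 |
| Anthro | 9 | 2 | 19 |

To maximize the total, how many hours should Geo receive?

Meeting every minimum uses 2+3+1+1+1+2 = 10 hours, leaving 31.
Order the courses by expected points per hour: CS 22 > Ling 19 > Lit 17 > Geo 16 > Chem 10 > Anthro 9.
Give CS 13 more to hit its cap of 16 ; 18 left.
Ling takes 7 more to reach its cap of 9 ; 11 left.
Lit: +8 to 9 (cap) ; 3 left.
Geo: +3 (room for 19) → 4. Pool exhausted.

4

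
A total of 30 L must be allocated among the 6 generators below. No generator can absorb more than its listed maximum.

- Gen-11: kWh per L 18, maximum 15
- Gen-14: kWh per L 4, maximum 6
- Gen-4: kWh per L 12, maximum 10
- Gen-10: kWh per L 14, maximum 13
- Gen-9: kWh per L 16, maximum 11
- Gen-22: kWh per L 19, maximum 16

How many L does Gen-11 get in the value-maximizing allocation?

14

Rank by kWh per L: Gen-22 19 > Gen-11 18 > Gen-9 16 > Gen-10 14 > Gen-4 12 > Gen-14 4.
Give Gen-22 16 to hit its cap of 16 → 14 left.
Gen-11: +14 (room for 15) → 14. Pool exhausted.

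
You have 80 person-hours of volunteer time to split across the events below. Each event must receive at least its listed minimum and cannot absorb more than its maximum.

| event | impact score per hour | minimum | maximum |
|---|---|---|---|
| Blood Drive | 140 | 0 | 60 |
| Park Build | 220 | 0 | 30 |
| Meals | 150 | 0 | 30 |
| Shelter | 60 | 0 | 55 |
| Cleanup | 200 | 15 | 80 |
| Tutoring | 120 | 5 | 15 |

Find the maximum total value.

16200

Meeting every minimum uses 0+0+0+0+15+5 = 20 person-hours, leaving 60.
Highest impact score per hour first: Park Build 220 > Cleanup 200 > Meals 150 > Blood Drive 140 > Tutoring 120 > Shelter 60.
Give Park Build 30 more to hit its cap of 30 ; 30 left.
Cleanup has room for 65 more but only 30 remain, so it gets 45.
Total = 220×30 + 200×45 + 120×5 = 16200.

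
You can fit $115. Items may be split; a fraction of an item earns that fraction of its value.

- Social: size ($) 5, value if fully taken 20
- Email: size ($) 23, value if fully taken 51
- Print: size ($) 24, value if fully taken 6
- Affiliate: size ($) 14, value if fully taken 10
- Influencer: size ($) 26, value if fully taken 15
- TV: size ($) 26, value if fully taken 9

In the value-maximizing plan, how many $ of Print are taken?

Rank by value-to-size ratio: Social 20/5≈4, Email 51/23≈2.22, Affiliate 10/14≈0.714, Influencer 15/26≈0.577, TV 9/26≈0.346, Print 6/24≈0.25.
Take all of Social (5 $, value 20) — 110 $ left.
Take all of Email (23 $, value 51) — 87 $ left.
Affiliate: take in full, 14 $ for value 10 — 73 left.
Take all of Influencer (26 $, value 15) — 47 $ left.
All 26 $ of TV fit (value 9) — 21 remain.
21 $ left: a 21/24 share of Print gives 6×21/24 = 5.25.

21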